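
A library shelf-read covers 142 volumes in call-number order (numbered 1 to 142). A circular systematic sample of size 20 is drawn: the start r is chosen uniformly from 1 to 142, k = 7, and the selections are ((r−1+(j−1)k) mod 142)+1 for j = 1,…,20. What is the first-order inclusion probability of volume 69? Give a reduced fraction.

10/71

For each position j, as r ranges over 1…142 the j-th selection hits every volume exactly once, so volume 69 is selected for exactly 20 of the 142 starts.
Inclusion probability = 20/142 = 10/71.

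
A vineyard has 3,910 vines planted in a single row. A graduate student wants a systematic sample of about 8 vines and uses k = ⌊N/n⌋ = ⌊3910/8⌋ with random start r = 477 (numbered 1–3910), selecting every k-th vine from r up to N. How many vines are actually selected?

k = ⌊3910/8⌋ = 488
Achieved size = ⌊(3910 − 477)/488⌋ + 1 = ⌊3433/488⌋ + 1 = 7 + 1 = 8
(last selection: 477 + 7×488 = 3893 ≤ 3910; next would be 4381 > 3910)

8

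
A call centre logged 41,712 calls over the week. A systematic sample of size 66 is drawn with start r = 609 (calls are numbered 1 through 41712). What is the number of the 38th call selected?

k = 41712/66 = 632
38th selection = r + (38−1)·k = 609 + 37×632 = 609 + 23384 = 23993

23993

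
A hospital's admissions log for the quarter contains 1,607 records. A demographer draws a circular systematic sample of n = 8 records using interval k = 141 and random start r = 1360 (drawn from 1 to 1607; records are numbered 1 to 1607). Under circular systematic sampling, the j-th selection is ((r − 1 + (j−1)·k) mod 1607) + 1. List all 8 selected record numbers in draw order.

1360, 1501, 35, 176, 317, 458, 599, 740

Selection 1: 1360
Selection 2: 1360 + 141 = 1501
Selection 3: 1501 + 141 = 1642 → 1642 − 1607 = 35
Selection 4: 35 + 141 = 176
Selection 5: 176 + 141 = 317
Selection 6: 317 + 141 = 458
Selection 7: 458 + 141 = 599
Selection 8: 599 + 141 = 740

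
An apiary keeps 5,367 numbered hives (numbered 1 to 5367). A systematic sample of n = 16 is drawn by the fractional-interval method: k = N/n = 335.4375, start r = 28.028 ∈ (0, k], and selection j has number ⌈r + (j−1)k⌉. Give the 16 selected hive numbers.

29, 364, 699, 1035, 1370, 1706, 2041, 2377, 2712, 3047, 3383, 3718, 4054, 4389, 4725, 5060

j=1: r + 0k = 28.028 → ⌈·⌉ = 29
j=2: r + 1k = 363.4655 → ⌈·⌉ = 364
j=3: r + 2k = 698.903 → ⌈·⌉ = 699
j=4: r + 3k = 1034.3405 → ⌈·⌉ = 1035
j=5: r + 4k = 1369.778 → ⌈·⌉ = 1370
j=6: r + 5k = 1705.2155 → ⌈·⌉ = 1706
j=7: r + 6k = 2040.653 → ⌈·⌉ = 2041
j=8: r + 7k = 2376.0905 → ⌈·⌉ = 2377
j=9: r + 8k = 2711.528 → ⌈·⌉ = 2712
j=10: r + 9k = 3046.9655 → ⌈·⌉ = 3047
j=11: r + 10k = 3382.403 → ⌈·⌉ = 3383
j=12: r + 11k = 3717.8405 → ⌈·⌉ = 3718
j=13: r + 12k = 4053.278 → ⌈·⌉ = 4054
j=14: r + 13k = 4388.7155 → ⌈·⌉ = 4389
j=15: r + 14k = 4724.153 → ⌈·⌉ = 4725
j=16: r + 15k = 5059.5905 → ⌈·⌉ = 5060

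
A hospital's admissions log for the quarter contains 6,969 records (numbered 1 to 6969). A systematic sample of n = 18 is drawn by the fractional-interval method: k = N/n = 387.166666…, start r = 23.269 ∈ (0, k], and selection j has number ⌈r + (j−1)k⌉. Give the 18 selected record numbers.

j=1: r + 0k = 23.269 → ⌈·⌉ = 24
j=2: r + 1k = 410.435666… → ⌈·⌉ = 411
j=3: r + 2k = 797.602333… → ⌈·⌉ = 798
j=4: r + 3k = 1184.769 → ⌈·⌉ = 1185
j=5: r + 4k = 1571.935666… → ⌈·⌉ = 1572
j=6: r + 5k = 1959.102333… → ⌈·⌉ = 1960
j=7: r + 6k = 2346.269 → ⌈·⌉ = 2347
j=8: r + 7k = 2733.435666… → ⌈·⌉ = 2734
j=9: r + 8k = 3120.602333… → ⌈·⌉ = 3121
j=10: r + 9k = 3507.769 → ⌈·⌉ = 3508
j=11: r + 10k = 3894.935666… → ⌈·⌉ = 3895
j=12: r + 11k = 4282.102333… → ⌈·⌉ = 4283
j=13: r + 12k = 4669.269 → ⌈·⌉ = 4670
j=14: r + 13k = 5056.435666… → ⌈·⌉ = 5057
j=15: r + 14k = 5443.602333… → ⌈·⌉ = 5444
j=16: r + 15k = 5830.769 → ⌈·⌉ = 5831
j=17: r + 16k = 6217.935666… → ⌈·⌉ = 6218
j=18: r + 17k = 6605.102333… → ⌈·⌉ = 6606

24, 411, 798, 1185, 1572, 1960, 2347, 2734, 3121, 3508, 3895, 4283, 4670, 5057, 5444, 5831, 6218, 6606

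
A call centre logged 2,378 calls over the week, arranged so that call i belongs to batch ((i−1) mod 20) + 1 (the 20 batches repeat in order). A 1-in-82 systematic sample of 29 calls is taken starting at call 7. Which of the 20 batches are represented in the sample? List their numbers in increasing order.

1, 3, 5, 7, 9, 11, 13, 15, 17, 19

Consecutive selections differ by k = 82, so their batch numbers differ by 82 mod 20 = 2.
gcd(82, 20) = 2, so the sample visits 20/2 = 10 distinct residues mod 20.
Start 7 is batch 7; the batches hit are 1, 3, 5, 7, 9, 11, 13, 15, 17, 19.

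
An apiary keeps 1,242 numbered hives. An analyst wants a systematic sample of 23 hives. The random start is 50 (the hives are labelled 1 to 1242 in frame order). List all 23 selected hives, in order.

k = N/n = 1242/23 = 54
hive 1: 50
hive 2: 50 + 54 = 104
hive 3: 104 + 54 = 158
hive 4: 158 + 54 = 212
hive 5: 212 + 54 = 266
hive 6: 266 + 54 = 320
hive 7: 320 + 54 = 374
hive 8: 374 + 54 = 428
hive 9: 428 + 54 = 482
hive 10: 482 + 54 = 536
hive 11: 536 + 54 = 590
hive 12: 590 + 54 = 644
hive 13: 644 + 54 = 698
hive 14: 698 + 54 = 752
hive 15: 752 + 54 = 806
hive 16: 806 + 54 = 860
hive 17: 860 + 54 = 914
hive 18: 914 + 54 = 968
hive 19: 968 + 54 = 1022
hive 20: 1022 + 54 = 1076
hive 21: 1076 + 54 = 1130
hive 22: 1130 + 54 = 1184
hive 23: 1184 + 54 = 1238

50, 104, 158, 212, 266, 320, 374, 428, 482, 536, 590, 644, 698, 752, 806, 860, 914, 968, 1022, 1076, 1130, 1184, 1238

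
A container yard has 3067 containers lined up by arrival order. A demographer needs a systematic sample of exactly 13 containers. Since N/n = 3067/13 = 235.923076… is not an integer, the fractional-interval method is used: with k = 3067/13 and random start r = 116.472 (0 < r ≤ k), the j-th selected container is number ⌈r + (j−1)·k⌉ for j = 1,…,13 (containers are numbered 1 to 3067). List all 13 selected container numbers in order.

117, 353, 589, 825, 1061, 1297, 1533, 1768, 2004, 2240, 2476, 2712, 2948

j=1: r + 0k = 116.472 → ⌈·⌉ = 117
j=2: r + 1k = 352.395076… → ⌈·⌉ = 353
j=3: r + 2k = 588.318153… → ⌈·⌉ = 589
j=4: r + 3k = 824.241230… → ⌈·⌉ = 825
j=5: r + 4k = 1060.164307… → ⌈·⌉ = 1061
j=6: r + 5k = 1296.087384… → ⌈·⌉ = 1297
j=7: r + 6k = 1532.010461… → ⌈·⌉ = 1533
j=8: r + 7k = 1767.933538… → ⌈·⌉ = 1768
j=9: r + 8k = 2003.856615… → ⌈·⌉ = 2004
j=10: r + 9k = 2239.779692… → ⌈·⌉ = 2240
j=11: r + 10k = 2475.702769… → ⌈·⌉ = 2476
j=12: r + 11k = 2711.625846… → ⌈·⌉ = 2712
j=13: r + 12k = 2947.548923… → ⌈·⌉ = 2948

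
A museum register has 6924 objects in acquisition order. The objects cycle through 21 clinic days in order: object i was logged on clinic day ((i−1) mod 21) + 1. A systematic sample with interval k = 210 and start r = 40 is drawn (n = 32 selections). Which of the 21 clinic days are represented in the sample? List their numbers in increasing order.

19

Consecutive selections differ by k = 210, so their clinic day numbers differ by 210 mod 21 = 0.
gcd(210, 21) = 21, so the sample visits 21/21 = 1 distinct residues mod 21.
Start 40 is clinic day 19; the clinic days hit are 19.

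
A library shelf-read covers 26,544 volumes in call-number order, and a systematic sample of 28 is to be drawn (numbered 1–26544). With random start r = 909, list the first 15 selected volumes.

k = N/n = 26544/28 = 948
volume 1: 909
volume 2: 909 + 948 = 1857
volume 3: 1857 + 948 = 2805
volume 4: 2805 + 948 = 3753
volume 5: 3753 + 948 = 4701
volume 6: 4701 + 948 = 5649
volume 7: 5649 + 948 = 6597
volume 8: 6597 + 948 = 7545
volume 9: 7545 + 948 = 8493
volume 10: 8493 + 948 = 9441
volume 11: 9441 + 948 = 10389
volume 12: 10389 + 948 = 11337
volume 13: 11337 + 948 = 12285
volume 14: 12285 + 948 = 13233
volume 15: 13233 + 948 = 14181

909, 1857, 2805, 3753, 4701, 5649, 6597, 7545, 8493, 9441, 10389, 11337, 12285, 13233, 14181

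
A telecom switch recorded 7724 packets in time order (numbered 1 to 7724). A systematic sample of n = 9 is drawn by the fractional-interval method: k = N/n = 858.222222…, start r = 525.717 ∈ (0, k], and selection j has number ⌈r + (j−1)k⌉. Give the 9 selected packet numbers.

526, 1384, 2243, 3101, 3959, 4817, 5676, 6534, 7392

j=1: r + 0k = 525.717 → ⌈·⌉ = 526
j=2: r + 1k = 1383.939222… → ⌈·⌉ = 1384
j=3: r + 2k = 2242.161444… → ⌈·⌉ = 2243
j=4: r + 3k = 3100.383666… → ⌈·⌉ = 3101
j=5: r + 4k = 3958.605888… → ⌈·⌉ = 3959
j=6: r + 5k = 4816.828111… → ⌈·⌉ = 4817
j=7: r + 6k = 5675.050333… → ⌈·⌉ = 5676
j=8: r + 7k = 6533.272555… → ⌈·⌉ = 6534
j=9: r + 8k = 7391.494777… → ⌈·⌉ = 7392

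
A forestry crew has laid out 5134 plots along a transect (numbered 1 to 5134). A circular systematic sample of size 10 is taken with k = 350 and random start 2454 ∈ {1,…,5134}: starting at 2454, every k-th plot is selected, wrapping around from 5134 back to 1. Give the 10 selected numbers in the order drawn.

Selection 1: 2454
Selection 2: 2454 + 350 = 2804
Selection 3: 2804 + 350 = 3154
Selection 4: 3154 + 350 = 3504
Selection 5: 3504 + 350 = 3854
Selection 6: 3854 + 350 = 4204
Selection 7: 4204 + 350 = 4554
Selection 8: 4554 + 350 = 4904
Selection 9: 4904 + 350 = 5254 → 5254 − 5134 = 120
Selection 10: 120 + 350 = 470

2454, 2804, 3154, 3504, 3854, 4204, 4554, 4904, 120, 470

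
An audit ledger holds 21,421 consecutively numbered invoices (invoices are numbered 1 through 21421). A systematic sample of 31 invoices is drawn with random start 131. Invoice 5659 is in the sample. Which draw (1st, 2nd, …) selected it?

9

k = 21421/31 = 691
position = (5659 − 131)/691 + 1 = 5528/691 + 1 = 8 + 1 = 9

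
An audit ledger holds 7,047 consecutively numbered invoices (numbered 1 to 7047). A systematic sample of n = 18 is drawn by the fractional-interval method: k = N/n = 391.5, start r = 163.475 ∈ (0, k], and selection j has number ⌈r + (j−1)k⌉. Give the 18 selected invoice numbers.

164, 555, 947, 1338, 1730, 2121, 2513, 2904, 3296, 3687, 4079, 4470, 4862, 5253, 5645, 6036, 6428, 6819

j=1: r + 0k = 163.475 → ⌈·⌉ = 164
j=2: r + 1k = 554.975 → ⌈·⌉ = 555
j=3: r + 2k = 946.475 → ⌈·⌉ = 947
j=4: r + 3k = 1337.975 → ⌈·⌉ = 1338
j=5: r + 4k = 1729.475 → ⌈·⌉ = 1730
j=6: r + 5k = 2120.975 → ⌈·⌉ = 2121
j=7: r + 6k = 2512.475 → ⌈·⌉ = 2513
j=8: r + 7k = 2903.975 → ⌈·⌉ = 2904
j=9: r + 8k = 3295.475 → ⌈·⌉ = 3296
j=10: r + 9k = 3686.975 → ⌈·⌉ = 3687
j=11: r + 10k = 4078.475 → ⌈·⌉ = 4079
j=12: r + 11k = 4469.975 → ⌈·⌉ = 4470
j=13: r + 12k = 4861.475 → ⌈·⌉ = 4862
j=14: r + 13k = 5252.975 → ⌈·⌉ = 5253
j=15: r + 14k = 5644.475 → ⌈·⌉ = 5645
j=16: r + 15k = 6035.975 → ⌈·⌉ = 6036
j=17: r + 16k = 6427.475 → ⌈·⌉ = 6428
j=18: r + 17k = 6818.975 → ⌈·⌉ = 6819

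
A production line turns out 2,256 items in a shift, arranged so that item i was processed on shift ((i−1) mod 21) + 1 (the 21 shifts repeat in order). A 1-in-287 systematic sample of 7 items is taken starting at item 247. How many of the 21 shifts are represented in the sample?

Consecutive selections differ by k = 287, so their shift numbers differ by 287 mod 21 = 14.
gcd(287, 21) = 7, so the sample visits 21/7 = 3 distinct residues mod 21.
Start 247 is shift 16; the shifts hit are 2, 9, 16.

3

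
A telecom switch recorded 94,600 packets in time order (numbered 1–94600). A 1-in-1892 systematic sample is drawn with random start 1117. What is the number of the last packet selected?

93825

k = 1892
50th selection = r + (50−1)·k = 1117 + 49×1892 = 1117 + 92708 = 93825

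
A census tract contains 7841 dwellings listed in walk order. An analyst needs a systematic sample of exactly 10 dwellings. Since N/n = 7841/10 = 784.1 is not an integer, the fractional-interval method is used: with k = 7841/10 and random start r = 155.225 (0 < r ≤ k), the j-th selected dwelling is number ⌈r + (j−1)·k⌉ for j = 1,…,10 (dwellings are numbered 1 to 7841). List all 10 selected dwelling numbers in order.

j=1: r + 0k = 155.225 → ⌈·⌉ = 156
j=2: r + 1k = 939.325 → ⌈·⌉ = 940
j=3: r + 2k = 1723.425 → ⌈·⌉ = 1724
j=4: r + 3k = 2507.525 → ⌈·⌉ = 2508
j=5: r + 4k = 3291.625 → ⌈·⌉ = 3292
j=6: r + 5k = 4075.725 → ⌈·⌉ = 4076
j=7: r + 6k = 4859.825 → ⌈·⌉ = 4860
j=8: r + 7k = 5643.925 → ⌈·⌉ = 5644
j=9: r + 8k = 6428.025 → ⌈·⌉ = 6429
j=10: r + 9k = 7212.125 → ⌈·⌉ = 7213

156, 940, 1724, 2508, 3292, 4076, 4860, 5644, 6429, 7213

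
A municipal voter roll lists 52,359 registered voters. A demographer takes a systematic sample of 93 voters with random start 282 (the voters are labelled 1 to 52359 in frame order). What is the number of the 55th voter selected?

k = 52359/93 = 563
55th selection = r + (55−1)·k = 282 + 54×563 = 282 + 30402 = 30684

30684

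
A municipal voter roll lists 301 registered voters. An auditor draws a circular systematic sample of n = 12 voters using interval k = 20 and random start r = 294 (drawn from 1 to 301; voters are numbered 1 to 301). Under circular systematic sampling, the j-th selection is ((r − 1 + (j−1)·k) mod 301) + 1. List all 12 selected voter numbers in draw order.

Selection 1: 294
Selection 2: 294 + 20 = 314 → 314 − 301 = 13
Selection 3: 13 + 20 = 33
Selection 4: 33 + 20 = 53
Selection 5: 53 + 20 = 73
Selection 6: 73 + 20 = 93
Selection 7: 93 + 20 = 113
Selection 8: 113 + 20 = 133
Selection 9: 133 + 20 = 153
Selection 10: 153 + 20 = 173
Selection 11: 173 + 20 = 193
Selection 12: 193 + 20 = 213

294, 13, 33, 53, 73, 93, 113, 133, 153, 173, 193, 213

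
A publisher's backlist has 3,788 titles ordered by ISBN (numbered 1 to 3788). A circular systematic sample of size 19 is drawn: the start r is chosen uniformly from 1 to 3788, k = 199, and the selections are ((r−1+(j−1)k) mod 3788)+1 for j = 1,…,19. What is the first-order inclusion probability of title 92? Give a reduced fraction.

19/3788

For each position j, as r ranges over 1…3788 the j-th selection hits every title exactly once, so title 92 is selected for exactly 19 of the 3788 starts.
Inclusion probability = 19/3788.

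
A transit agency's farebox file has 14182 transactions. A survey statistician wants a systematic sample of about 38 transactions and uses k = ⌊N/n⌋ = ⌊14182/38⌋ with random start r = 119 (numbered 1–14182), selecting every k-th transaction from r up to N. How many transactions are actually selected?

38

k = ⌊14182/38⌋ = 373
Achieved size = ⌊(14182 − 119)/373⌋ + 1 = ⌊14063/373⌋ + 1 = 37 + 1 = 38
(last selection: 119 + 37×373 = 13920 ≤ 14182; next would be 14293 > 14182)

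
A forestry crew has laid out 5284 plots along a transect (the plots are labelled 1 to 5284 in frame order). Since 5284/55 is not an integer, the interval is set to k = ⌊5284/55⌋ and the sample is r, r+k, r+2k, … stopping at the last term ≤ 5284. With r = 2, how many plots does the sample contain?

56

k = ⌊5284/55⌋ = 96
Achieved size = ⌊(5284 − 2)/96⌋ + 1 = ⌊5282/96⌋ + 1 = 55 + 1 = 56
(last selection: 2 + 55×96 = 5282 ≤ 5284; next would be 5378 > 5284)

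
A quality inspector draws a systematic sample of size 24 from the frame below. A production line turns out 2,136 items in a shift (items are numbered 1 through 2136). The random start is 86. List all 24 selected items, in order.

k = N/n = 2136/24 = 89
item 1: 86
item 2: 86 + 89 = 175
item 3: 175 + 89 = 264
item 4: 264 + 89 = 353
item 5: 353 + 89 = 442
item 6: 442 + 89 = 531
item 7: 531 + 89 = 620
item 8: 620 + 89 = 709
item 9: 709 + 89 = 798
item 10: 798 + 89 = 887
item 11: 887 + 89 = 976
item 12: 976 + 89 = 1065
item 13: 1065 + 89 = 1154
item 14: 1154 + 89 = 1243
item 15: 1243 + 89 = 1332
item 16: 1332 + 89 = 1421
item 17: 1421 + 89 = 1510
item 18: 1510 + 89 = 1599
item 19: 1599 + 89 = 1688
item 20: 1688 + 89 = 1777
item 21: 1777 + 89 = 1866
item 22: 1866 + 89 = 1955
item 23: 1955 + 89 = 2044
item 24: 2044 + 89 = 2133

86, 175, 264, 353, 442, 531, 620, 709, 798, 887, 976, 1065, 1154, 1243, 1332, 1421, 1510, 1599, 1688, 1777, 1866, 1955, 2044, 2133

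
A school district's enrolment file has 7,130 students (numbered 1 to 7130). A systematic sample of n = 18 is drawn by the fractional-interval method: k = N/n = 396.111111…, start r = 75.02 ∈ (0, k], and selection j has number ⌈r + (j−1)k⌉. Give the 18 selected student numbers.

j=1: r + 0k = 75.02 → ⌈·⌉ = 76
j=2: r + 1k = 471.131111… → ⌈·⌉ = 472
j=3: r + 2k = 867.242222… → ⌈·⌉ = 868
j=4: r + 3k = 1263.353333… → ⌈·⌉ = 1264
j=5: r + 4k = 1659.464444… → ⌈·⌉ = 1660
j=6: r + 5k = 2055.575555… → ⌈·⌉ = 2056
j=7: r + 6k = 2451.686666… → ⌈·⌉ = 2452
j=8: r + 7k = 2847.797777… → ⌈·⌉ = 2848
j=9: r + 8k = 3243.908888… → ⌈·⌉ = 3244
j=10: r + 9k = 3640.02 → ⌈·⌉ = 3641
j=11: r + 10k = 4036.131111… → ⌈·⌉ = 4037
j=12: r + 11k = 4432.242222… → ⌈·⌉ = 4433
j=13: r + 12k = 4828.353333… → ⌈·⌉ = 4829
j=14: r + 13k = 5224.464444… → ⌈·⌉ = 5225
j=15: r + 14k = 5620.575555… → ⌈·⌉ = 5621
j=16: r + 15k = 6016.686666… → ⌈·⌉ = 6017
j=17: r + 16k = 6412.797777… → ⌈·⌉ = 6413
j=18: r + 17k = 6808.908888… → ⌈·⌉ = 6809

76, 472, 868, 1264, 1660, 2056, 2452, 2848, 3244, 3641, 4037, 4433, 4829, 5225, 5621, 6017, 6413, 6809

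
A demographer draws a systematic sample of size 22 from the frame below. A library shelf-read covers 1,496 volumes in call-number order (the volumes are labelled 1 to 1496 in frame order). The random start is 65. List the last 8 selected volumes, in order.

1017, 1085, 1153, 1221, 1289, 1357, 1425, 1493

k = N/n = 1496/22 = 68
15th selection = 65 + 14×68 = 1017
16th: 1017 + 68 = 1085
17th: 1085 + 68 = 1153
18th: 1153 + 68 = 1221
19th: 1221 + 68 = 1289
20th: 1289 + 68 = 1357
21st: 1357 + 68 = 1425
22nd: 1425 + 68 = 1493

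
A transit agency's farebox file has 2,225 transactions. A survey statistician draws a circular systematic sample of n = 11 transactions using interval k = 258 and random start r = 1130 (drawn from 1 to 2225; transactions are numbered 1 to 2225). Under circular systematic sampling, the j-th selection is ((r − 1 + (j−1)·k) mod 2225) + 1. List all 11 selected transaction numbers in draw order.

1130, 1388, 1646, 1904, 2162, 195, 453, 711, 969, 1227, 1485

Selection 1: 1130
Selection 2: 1130 + 258 = 1388
Selection 3: 1388 + 258 = 1646
Selection 4: 1646 + 258 = 1904
Selection 5: 1904 + 258 = 2162
Selection 6: 2162 + 258 = 2420 → 2420 − 2225 = 195
Selection 7: 195 + 258 = 453
Selection 8: 453 + 258 = 711
Selection 9: 711 + 258 = 969
Selection 10: 969 + 258 = 1227
Selection 11: 1227 + 258 = 1485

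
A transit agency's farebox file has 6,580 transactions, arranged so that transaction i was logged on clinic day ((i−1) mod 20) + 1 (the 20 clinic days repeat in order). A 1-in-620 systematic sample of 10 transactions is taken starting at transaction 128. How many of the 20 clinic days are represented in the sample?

1

Consecutive selections differ by k = 620, so their clinic day numbers differ by 620 mod 20 = 0.
gcd(620, 20) = 20, so the sample visits 20/20 = 1 distinct residues mod 20.
Start 128 is clinic day 8; the clinic days hit are 8.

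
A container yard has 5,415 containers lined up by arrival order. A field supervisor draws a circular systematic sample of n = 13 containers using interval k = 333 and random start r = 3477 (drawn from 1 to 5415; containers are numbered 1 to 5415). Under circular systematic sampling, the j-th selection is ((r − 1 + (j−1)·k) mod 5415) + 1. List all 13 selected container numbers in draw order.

3477, 3810, 4143, 4476, 4809, 5142, 60, 393, 726, 1059, 1392, 1725, 2058

Selection 1: 3477
Selection 2: 3477 + 333 = 3810
Selection 3: 3810 + 333 = 4143
Selection 4: 4143 + 333 = 4476
Selection 5: 4476 + 333 = 4809
Selection 6: 4809 + 333 = 5142
Selection 7: 5142 + 333 = 5475 → 5475 − 5415 = 60
Selection 8: 60 + 333 = 393
Selection 9: 393 + 333 = 726
Selection 10: 726 + 333 = 1059
Selection 11: 1059 + 333 = 1392
Selection 12: 1392 + 333 = 1725
Selection 13: 1725 + 333 = 2058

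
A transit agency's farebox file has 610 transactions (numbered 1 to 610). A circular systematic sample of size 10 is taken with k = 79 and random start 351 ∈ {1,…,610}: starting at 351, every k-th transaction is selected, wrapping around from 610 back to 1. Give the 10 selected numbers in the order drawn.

Selection 1: 351
Selection 2: 351 + 79 = 430
Selection 3: 430 + 79 = 509
Selection 4: 509 + 79 = 588
Selection 5: 588 + 79 = 667 → 667 − 610 = 57
Selection 6: 57 + 79 = 136
Selection 7: 136 + 79 = 215
Selection 8: 215 + 79 = 294
Selection 9: 294 + 79 = 373
Selection 10: 373 + 79 = 452

351, 430, 509, 588, 57, 136, 215, 294, 373, 452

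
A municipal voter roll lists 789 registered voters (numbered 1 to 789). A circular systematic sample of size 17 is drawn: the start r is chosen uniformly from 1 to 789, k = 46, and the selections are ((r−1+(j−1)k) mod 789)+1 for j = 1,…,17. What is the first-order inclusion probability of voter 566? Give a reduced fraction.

For each position j, as r ranges over 1…789 the j-th selection hits every voter exactly once, so voter 566 is selected for exactly 17 of the 789 starts.
Inclusion probability = 17/789.

17/789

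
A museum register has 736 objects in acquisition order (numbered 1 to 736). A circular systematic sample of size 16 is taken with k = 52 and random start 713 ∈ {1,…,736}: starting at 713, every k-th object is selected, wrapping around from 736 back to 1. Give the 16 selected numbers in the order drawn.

Selection 1: 713
Selection 2: 713 + 52 = 765 → 765 − 736 = 29
Selection 3: 29 + 52 = 81
Selection 4: 81 + 52 = 133
Selection 5: 133 + 52 = 185
Selection 6: 185 + 52 = 237
Selection 7: 237 + 52 = 289
Selection 8: 289 + 52 = 341
Selection 9: 341 + 52 = 393
Selection 10: 393 + 52 = 445
Selection 11: 445 + 52 = 497
Selection 12: 497 + 52 = 549
Selection 13: 549 + 52 = 601
Selection 14: 601 + 52 = 653
Selection 15: 653 + 52 = 705
Selection 16: 705 + 52 = 757 → 757 − 736 = 21

713, 29, 81, 133, 185, 237, 289, 341, 393, 445, 497, 549, 601, 653, 705, 21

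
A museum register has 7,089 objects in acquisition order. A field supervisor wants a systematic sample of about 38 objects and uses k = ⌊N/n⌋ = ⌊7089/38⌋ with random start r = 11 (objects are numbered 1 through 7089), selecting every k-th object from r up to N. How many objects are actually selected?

39

k = ⌊7089/38⌋ = 186
Achieved size = ⌊(7089 − 11)/186⌋ + 1 = ⌊7078/186⌋ + 1 = 38 + 1 = 39
(last selection: 11 + 38×186 = 7079 ≤ 7089; next would be 7265 > 7089)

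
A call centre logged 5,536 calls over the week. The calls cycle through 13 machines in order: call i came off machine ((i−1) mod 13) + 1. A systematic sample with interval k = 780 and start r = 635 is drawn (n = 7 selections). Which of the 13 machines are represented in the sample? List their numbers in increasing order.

Consecutive selections differ by k = 780, so their machine numbers differ by 780 mod 13 = 0.
gcd(780, 13) = 13, so the sample visits 13/13 = 1 distinct residues mod 13.
Start 635 is machine 11; the machines hit are 11.

11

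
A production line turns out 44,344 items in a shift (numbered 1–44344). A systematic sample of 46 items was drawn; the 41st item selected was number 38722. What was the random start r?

162

k = 44344/46 = 964
r = 38722 − (41−1)×964 = 38722 − 38560 = 162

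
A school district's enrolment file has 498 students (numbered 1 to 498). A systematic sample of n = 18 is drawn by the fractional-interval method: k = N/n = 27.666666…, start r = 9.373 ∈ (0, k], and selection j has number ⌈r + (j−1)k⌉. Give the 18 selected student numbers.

10, 38, 65, 93, 121, 148, 176, 204, 231, 259, 287, 314, 342, 370, 397, 425, 453, 480

j=1: r + 0k = 9.373 → ⌈·⌉ = 10
j=2: r + 1k = 37.039666… → ⌈·⌉ = 38
j=3: r + 2k = 64.706333… → ⌈·⌉ = 65
j=4: r + 3k = 92.373 → ⌈·⌉ = 93
j=5: r + 4k = 120.039666… → ⌈·⌉ = 121
j=6: r + 5k = 147.706333… → ⌈·⌉ = 148
j=7: r + 6k = 175.373 → ⌈·⌉ = 176
j=8: r + 7k = 203.039666… → ⌈·⌉ = 204
j=9: r + 8k = 230.706333… → ⌈·⌉ = 231
j=10: r + 9k = 258.373 → ⌈·⌉ = 259
j=11: r + 10k = 286.039666… → ⌈·⌉ = 287
j=12: r + 11k = 313.706333… → ⌈·⌉ = 314
j=13: r + 12k = 341.373 → ⌈·⌉ = 342
j=14: r + 13k = 369.039666… → ⌈·⌉ = 370
j=15: r + 14k = 396.706333… → ⌈·⌉ = 397
j=16: r + 15k = 424.373 → ⌈·⌉ = 425
j=17: r + 16k = 452.039666… → ⌈·⌉ = 453
j=18: r + 17k = 479.706333… → ⌈·⌉ = 480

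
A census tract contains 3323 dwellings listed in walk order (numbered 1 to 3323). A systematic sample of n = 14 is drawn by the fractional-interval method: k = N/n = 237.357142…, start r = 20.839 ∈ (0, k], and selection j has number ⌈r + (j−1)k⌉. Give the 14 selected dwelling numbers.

j=1: r + 0k = 20.839 → ⌈·⌉ = 21
j=2: r + 1k = 258.196142… → ⌈·⌉ = 259
j=3: r + 2k = 495.553285… → ⌈·⌉ = 496
j=4: r + 3k = 732.910428… → ⌈·⌉ = 733
j=5: r + 4k = 970.267571… → ⌈·⌉ = 971
j=6: r + 5k = 1207.624714… → ⌈·⌉ = 1208
j=7: r + 6k = 1444.981857… → ⌈·⌉ = 1445
j=8: r + 7k = 1682.339 → ⌈·⌉ = 1683
j=9: r + 8k = 1919.696142… → ⌈·⌉ = 1920
j=10: r + 9k = 2157.053285… → ⌈·⌉ = 2158
j=11: r + 10k = 2394.410428… → ⌈·⌉ = 2395
j=12: r + 11k = 2631.767571… → ⌈·⌉ = 2632
j=13: r + 12k = 2869.124714… → ⌈·⌉ = 2870
j=14: r + 13k = 3106.481857… → ⌈·⌉ = 3107

21, 259, 496, 733, 971, 1208, 1445, 1683, 1920, 2158, 2395, 2632, 2870, 3107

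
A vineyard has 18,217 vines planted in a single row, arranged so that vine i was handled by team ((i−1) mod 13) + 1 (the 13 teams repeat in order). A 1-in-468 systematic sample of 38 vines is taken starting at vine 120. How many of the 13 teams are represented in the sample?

Consecutive selections differ by k = 468, so their team numbers differ by 468 mod 13 = 0.
gcd(468, 13) = 13, so the sample visits 13/13 = 1 distinct residues mod 13.
Start 120 is team 3; the teams hit are 3.

1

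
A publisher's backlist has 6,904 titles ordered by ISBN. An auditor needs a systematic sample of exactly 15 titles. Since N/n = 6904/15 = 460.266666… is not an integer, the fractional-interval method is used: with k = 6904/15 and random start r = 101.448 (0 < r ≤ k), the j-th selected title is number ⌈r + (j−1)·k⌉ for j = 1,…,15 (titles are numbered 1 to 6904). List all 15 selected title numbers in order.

102, 562, 1022, 1483, 1943, 2403, 2864, 3324, 3784, 4244, 4705, 5165, 5625, 6085, 6546

j=1: r + 0k = 101.448 → ⌈·⌉ = 102
j=2: r + 1k = 561.714666… → ⌈·⌉ = 562
j=3: r + 2k = 1021.981333… → ⌈·⌉ = 1022
j=4: r + 3k = 1482.248 → ⌈·⌉ = 1483
j=5: r + 4k = 1942.514666… → ⌈·⌉ = 1943
j=6: r + 5k = 2402.781333… → ⌈·⌉ = 2403
j=7: r + 6k = 2863.048 → ⌈·⌉ = 2864
j=8: r + 7k = 3323.314666… → ⌈·⌉ = 3324
j=9: r + 8k = 3783.581333… → ⌈·⌉ = 3784
j=10: r + 9k = 4243.848 → ⌈·⌉ = 4244
j=11: r + 10k = 4704.114666… → ⌈·⌉ = 4705
j=12: r + 11k = 5164.381333… → ⌈·⌉ = 5165
j=13: r + 12k = 5624.648 → ⌈·⌉ = 5625
j=14: r + 13k = 6084.914666… → ⌈·⌉ = 6085
j=15: r + 14k = 6545.181333… → ⌈·⌉ = 6546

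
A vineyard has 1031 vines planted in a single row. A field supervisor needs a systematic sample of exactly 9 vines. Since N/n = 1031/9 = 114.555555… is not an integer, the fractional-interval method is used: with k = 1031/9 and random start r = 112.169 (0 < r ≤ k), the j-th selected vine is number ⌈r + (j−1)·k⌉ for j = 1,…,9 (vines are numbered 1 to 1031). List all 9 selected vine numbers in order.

113, 227, 342, 456, 571, 685, 800, 915, 1029

j=1: r + 0k = 112.169 → ⌈·⌉ = 113
j=2: r + 1k = 226.724555… → ⌈·⌉ = 227
j=3: r + 2k = 341.280111… → ⌈·⌉ = 342
j=4: r + 3k = 455.835666… → ⌈·⌉ = 456
j=5: r + 4k = 570.391222… → ⌈·⌉ = 571
j=6: r + 5k = 684.946777… → ⌈·⌉ = 685
j=7: r + 6k = 799.502333… → ⌈·⌉ = 800
j=8: r + 7k = 914.057888… → ⌈·⌉ = 915
j=9: r + 8k = 1028.613444… → ⌈·⌉ = 1029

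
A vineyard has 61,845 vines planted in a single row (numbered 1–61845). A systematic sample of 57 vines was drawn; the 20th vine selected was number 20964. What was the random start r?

k = 61845/57 = 1085
r = 20964 − (20−1)×1085 = 20964 − 20615 = 349

349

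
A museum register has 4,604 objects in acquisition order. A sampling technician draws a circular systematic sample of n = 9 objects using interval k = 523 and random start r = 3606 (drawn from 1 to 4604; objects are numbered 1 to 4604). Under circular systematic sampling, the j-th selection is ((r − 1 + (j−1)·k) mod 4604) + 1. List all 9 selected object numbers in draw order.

Selection 1: 3606
Selection 2: 3606 + 523 = 4129
Selection 3: 4129 + 523 = 4652 → 4652 − 4604 = 48
Selection 4: 48 + 523 = 571
Selection 5: 571 + 523 = 1094
Selection 6: 1094 + 523 = 1617
Selection 7: 1617 + 523 = 2140
Selection 8: 2140 + 523 = 2663
Selection 9: 2663 + 523 = 3186

3606, 4129, 48, 571, 1094, 1617, 2140, 2663, 3186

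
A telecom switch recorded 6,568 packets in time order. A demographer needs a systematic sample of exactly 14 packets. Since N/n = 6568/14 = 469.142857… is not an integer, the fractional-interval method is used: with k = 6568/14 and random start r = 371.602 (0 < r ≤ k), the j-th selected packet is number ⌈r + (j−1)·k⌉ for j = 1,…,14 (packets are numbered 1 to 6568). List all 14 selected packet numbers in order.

372, 841, 1310, 1780, 2249, 2718, 3187, 3656, 4125, 4594, 5064, 5533, 6002, 6471

j=1: r + 0k = 371.602 → ⌈·⌉ = 372
j=2: r + 1k = 840.744857… → ⌈·⌉ = 841
j=3: r + 2k = 1309.887714… → ⌈·⌉ = 1310
j=4: r + 3k = 1779.030571… → ⌈·⌉ = 1780
j=5: r + 4k = 2248.173428… → ⌈·⌉ = 2249
j=6: r + 5k = 2717.316285… → ⌈·⌉ = 2718
j=7: r + 6k = 3186.459142… → ⌈·⌉ = 3187
j=8: r + 7k = 3655.602 → ⌈·⌉ = 3656
j=9: r + 8k = 4124.744857… → ⌈·⌉ = 4125
j=10: r + 9k = 4593.887714… → ⌈·⌉ = 4594
j=11: r + 10k = 5063.030571… → ⌈·⌉ = 5064
j=12: r + 11k = 5532.173428… → ⌈·⌉ = 5533
j=13: r + 12k = 6001.316285… → ⌈·⌉ = 6002
j=14: r + 13k = 6470.459142… → ⌈·⌉ = 6471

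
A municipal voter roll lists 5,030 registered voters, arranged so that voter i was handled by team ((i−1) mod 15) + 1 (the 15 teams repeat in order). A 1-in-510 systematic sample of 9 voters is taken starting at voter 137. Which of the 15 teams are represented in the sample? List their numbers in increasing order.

Consecutive selections differ by k = 510, so their team numbers differ by 510 mod 15 = 0.
gcd(510, 15) = 15, so the sample visits 15/15 = 1 distinct residues mod 15.
Start 137 is team 2; the teams hit are 2.

2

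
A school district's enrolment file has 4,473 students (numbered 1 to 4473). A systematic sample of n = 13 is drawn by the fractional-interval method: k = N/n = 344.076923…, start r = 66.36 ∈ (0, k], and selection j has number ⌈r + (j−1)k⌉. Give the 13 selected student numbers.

j=1: r + 0k = 66.36 → ⌈·⌉ = 67
j=2: r + 1k = 410.436923… → ⌈·⌉ = 411
j=3: r + 2k = 754.513846… → ⌈·⌉ = 755
j=4: r + 3k = 1098.590769… → ⌈·⌉ = 1099
j=5: r + 4k = 1442.667692… → ⌈·⌉ = 1443
j=6: r + 5k = 1786.744615… → ⌈·⌉ = 1787
j=7: r + 6k = 2130.821538… → ⌈·⌉ = 2131
j=8: r + 7k = 2474.898461… → ⌈·⌉ = 2475
j=9: r + 8k = 2818.975384… → ⌈·⌉ = 2819
j=10: r + 9k = 3163.052307… → ⌈·⌉ = 3164
j=11: r + 10k = 3507.129230… → ⌈·⌉ = 3508
j=12: r + 11k = 3851.206153… → ⌈·⌉ = 3852
j=13: r + 12k = 4195.283076… → ⌈·⌉ = 4196

67, 411, 755, 1099, 1443, 1787, 2131, 2475, 2819, 3164, 3508, 3852, 4196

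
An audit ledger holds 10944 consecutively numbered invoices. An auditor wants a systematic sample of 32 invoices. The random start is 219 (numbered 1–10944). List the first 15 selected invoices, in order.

219, 561, 903, 1245, 1587, 1929, 2271, 2613, 2955, 3297, 3639, 3981, 4323, 4665, 5007

k = N/n = 10944/32 = 342
invoice 1: 219
invoice 2: 219 + 342 = 561
invoice 3: 561 + 342 = 903
invoice 4: 903 + 342 = 1245
invoice 5: 1245 + 342 = 1587
invoice 6: 1587 + 342 = 1929
invoice 7: 1929 + 342 = 2271
invoice 8: 2271 + 342 = 2613
invoice 9: 2613 + 342 = 2955
invoice 10: 2955 + 342 = 3297
invoice 11: 3297 + 342 = 3639
invoice 12: 3639 + 342 = 3981
invoice 13: 3981 + 342 = 4323
invoice 14: 4323 + 342 = 4665
invoice 15: 4665 + 342 = 5007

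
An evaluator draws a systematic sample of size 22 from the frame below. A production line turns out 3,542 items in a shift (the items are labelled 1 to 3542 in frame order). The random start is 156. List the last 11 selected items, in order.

k = N/n = 3542/22 = 161
12th selection = 156 + 11×161 = 1927
13th: 1927 + 161 = 2088
14th: 2088 + 161 = 2249
15th: 2249 + 161 = 2410
16th: 2410 + 161 = 2571
17th: 2571 + 161 = 2732
18th: 2732 + 161 = 2893
19th: 2893 + 161 = 3054
20th: 3054 + 161 = 3215
21st: 3215 + 161 = 3376
22nd: 3376 + 161 = 3537

1927, 2088, 2249, 2410, 2571, 2732, 2893, 3054, 3215, 3376, 3537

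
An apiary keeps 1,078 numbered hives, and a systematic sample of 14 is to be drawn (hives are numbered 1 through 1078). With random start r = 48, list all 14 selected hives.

48, 125, 202, 279, 356, 433, 510, 587, 664, 741, 818, 895, 972, 1049

k = N/n = 1078/14 = 77
hive 1: 48
hive 2: 48 + 77 = 125
hive 3: 125 + 77 = 202
hive 4: 202 + 77 = 279
hive 5: 279 + 77 = 356
hive 6: 356 + 77 = 433
hive 7: 433 + 77 = 510
hive 8: 510 + 77 = 587
hive 9: 587 + 77 = 664
hive 10: 664 + 77 = 741
hive 11: 741 + 77 = 818
hive 12: 818 + 77 = 895
hive 13: 895 + 77 = 972
hive 14: 972 + 77 = 1049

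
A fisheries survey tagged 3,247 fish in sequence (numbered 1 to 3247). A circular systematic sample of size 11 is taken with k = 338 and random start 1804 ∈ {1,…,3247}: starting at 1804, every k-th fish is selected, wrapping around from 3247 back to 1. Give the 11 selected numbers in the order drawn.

Selection 1: 1804
Selection 2: 1804 + 338 = 2142
Selection 3: 2142 + 338 = 2480
Selection 4: 2480 + 338 = 2818
Selection 5: 2818 + 338 = 3156
Selection 6: 3156 + 338 = 3494 → 3494 − 3247 = 247
Selection 7: 247 + 338 = 585
Selection 8: 585 + 338 = 923
Selection 9: 923 + 338 = 1261
Selection 10: 1261 + 338 = 1599
Selection 11: 1599 + 338 = 1937

1804, 2142, 2480, 2818, 3156, 247, 585, 923, 1261, 1599, 1937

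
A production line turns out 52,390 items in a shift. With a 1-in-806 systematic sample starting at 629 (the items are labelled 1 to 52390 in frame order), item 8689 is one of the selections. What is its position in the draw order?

k = 806
position = (8689 − 629)/806 + 1 = 8060/806 + 1 = 10 + 1 = 11

11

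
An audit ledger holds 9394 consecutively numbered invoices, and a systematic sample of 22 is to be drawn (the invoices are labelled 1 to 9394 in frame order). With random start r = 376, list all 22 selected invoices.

376, 803, 1230, 1657, 2084, 2511, 2938, 3365, 3792, 4219, 4646, 5073, 5500, 5927, 6354, 6781, 7208, 7635, 8062, 8489, 8916, 9343

k = N/n = 9394/22 = 427
invoice 1: 376
invoice 2: 376 + 427 = 803
invoice 3: 803 + 427 = 1230
invoice 4: 1230 + 427 = 1657
invoice 5: 1657 + 427 = 2084
invoice 6: 2084 + 427 = 2511
invoice 7: 2511 + 427 = 2938
invoice 8: 2938 + 427 = 3365
invoice 9: 3365 + 427 = 3792
invoice 10: 3792 + 427 = 4219
invoice 11: 4219 + 427 = 4646
invoice 12: 4646 + 427 = 5073
invoice 13: 5073 + 427 = 5500
invoice 14: 5500 + 427 = 5927
invoice 15: 5927 + 427 = 6354
invoice 16: 6354 + 427 = 6781
invoice 17: 6781 + 427 = 7208
invoice 18: 7208 + 427 = 7635
invoice 19: 7635 + 427 = 8062
invoice 20: 8062 + 427 = 8489
invoice 21: 8489 + 427 = 8916
invoice 22: 8916 + 427 = 9343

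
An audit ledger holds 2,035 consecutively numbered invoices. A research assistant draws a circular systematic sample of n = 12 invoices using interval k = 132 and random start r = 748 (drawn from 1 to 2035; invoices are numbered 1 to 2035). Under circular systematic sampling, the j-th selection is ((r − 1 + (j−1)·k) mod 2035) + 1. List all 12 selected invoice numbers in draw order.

748, 880, 1012, 1144, 1276, 1408, 1540, 1672, 1804, 1936, 33, 165

Selection 1: 748
Selection 2: 748 + 132 = 880
Selection 3: 880 + 132 = 1012
Selection 4: 1012 + 132 = 1144
Selection 5: 1144 + 132 = 1276
Selection 6: 1276 + 132 = 1408
Selection 7: 1408 + 132 = 1540
Selection 8: 1540 + 132 = 1672
Selection 9: 1672 + 132 = 1804
Selection 10: 1804 + 132 = 1936
Selection 11: 1936 + 132 = 2068 → 2068 − 2035 = 33
Selection 12: 33 + 132 = 165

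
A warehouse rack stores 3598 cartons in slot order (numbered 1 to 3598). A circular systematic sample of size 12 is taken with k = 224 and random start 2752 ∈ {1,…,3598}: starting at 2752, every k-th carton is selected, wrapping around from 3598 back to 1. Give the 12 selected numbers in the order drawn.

Selection 1: 2752
Selection 2: 2752 + 224 = 2976
Selection 3: 2976 + 224 = 3200
Selection 4: 3200 + 224 = 3424
Selection 5: 3424 + 224 = 3648 → 3648 − 3598 = 50
Selection 6: 50 + 224 = 274
Selection 7: 274 + 224 = 498
Selection 8: 498 + 224 = 722
Selection 9: 722 + 224 = 946
Selection 10: 946 + 224 = 1170
Selection 11: 1170 + 224 = 1394
Selection 12: 1394 + 224 = 1618

2752, 2976, 3200, 3424, 50, 274, 498, 722, 946, 1170, 1394, 1618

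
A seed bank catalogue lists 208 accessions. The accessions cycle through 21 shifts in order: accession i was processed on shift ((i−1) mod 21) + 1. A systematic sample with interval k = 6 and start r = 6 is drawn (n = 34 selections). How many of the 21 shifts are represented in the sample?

Consecutive selections differ by k = 6, so their shift numbers differ by 6 mod 21 = 6.
gcd(6, 21) = 3, so the sample visits 21/3 = 7 distinct residues mod 21.
Start 6 is shift 6; the shifts hit are 3, 6, 9, 12, 15, 18, 21.

7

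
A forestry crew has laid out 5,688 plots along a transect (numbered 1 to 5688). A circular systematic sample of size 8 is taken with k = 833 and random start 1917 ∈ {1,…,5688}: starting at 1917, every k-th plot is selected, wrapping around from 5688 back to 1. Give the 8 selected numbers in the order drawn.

1917, 2750, 3583, 4416, 5249, 394, 1227, 2060

Selection 1: 1917
Selection 2: 1917 + 833 = 2750
Selection 3: 2750 + 833 = 3583
Selection 4: 3583 + 833 = 4416
Selection 5: 4416 + 833 = 5249
Selection 6: 5249 + 833 = 6082 → 6082 − 5688 = 394
Selection 7: 394 + 833 = 1227
Selection 8: 1227 + 833 = 2060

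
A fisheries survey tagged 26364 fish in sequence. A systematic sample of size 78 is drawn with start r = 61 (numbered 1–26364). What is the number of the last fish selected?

k = 26364/78 = 338
78th selection = r + (78−1)·k = 61 + 77×338 = 61 + 26026 = 26087

26087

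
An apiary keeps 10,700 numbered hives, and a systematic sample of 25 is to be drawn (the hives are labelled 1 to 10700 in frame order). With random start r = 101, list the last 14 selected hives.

k = N/n = 10700/25 = 428
12th selection = 101 + 11×428 = 4809
13th: 4809 + 428 = 5237
14th: 5237 + 428 = 5665
15th: 5665 + 428 = 6093
16th: 6093 + 428 = 6521
17th: 6521 + 428 = 6949
18th: 6949 + 428 = 7377
19th: 7377 + 428 = 7805
20th: 7805 + 428 = 8233
21st: 8233 + 428 = 8661
22nd: 8661 + 428 = 9089
23rd: 9089 + 428 = 9517
24th: 9517 + 428 = 9945
25th: 9945 + 428 = 10373

4809, 5237, 5665, 6093, 6521, 6949, 7377, 7805, 8233, 8661, 9089, 9517, 9945, 10373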